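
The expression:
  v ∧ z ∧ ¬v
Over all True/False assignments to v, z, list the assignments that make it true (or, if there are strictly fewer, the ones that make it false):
is never true.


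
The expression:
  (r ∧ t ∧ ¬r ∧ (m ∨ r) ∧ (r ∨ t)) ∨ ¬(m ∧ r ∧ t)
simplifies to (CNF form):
¬m ∨ ¬r ∨ ¬t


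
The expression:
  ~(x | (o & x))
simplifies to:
~x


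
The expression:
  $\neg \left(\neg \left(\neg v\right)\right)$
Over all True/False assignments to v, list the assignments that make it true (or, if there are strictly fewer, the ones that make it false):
is true only for:
  v=False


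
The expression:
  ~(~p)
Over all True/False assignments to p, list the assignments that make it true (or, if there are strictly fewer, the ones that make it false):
is true only for:
  p=True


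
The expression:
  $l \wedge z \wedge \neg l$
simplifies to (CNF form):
$\text{False}$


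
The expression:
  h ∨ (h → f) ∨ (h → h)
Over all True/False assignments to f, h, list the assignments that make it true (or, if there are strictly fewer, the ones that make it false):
is always true.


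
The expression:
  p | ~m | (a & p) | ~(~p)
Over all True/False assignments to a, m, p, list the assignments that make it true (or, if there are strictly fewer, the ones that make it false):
is false only for:
  a=False, m=True, p=False;
  a=True, m=True, p=False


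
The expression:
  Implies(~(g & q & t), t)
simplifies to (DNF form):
t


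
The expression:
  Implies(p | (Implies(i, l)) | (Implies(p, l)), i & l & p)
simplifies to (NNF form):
i & l & p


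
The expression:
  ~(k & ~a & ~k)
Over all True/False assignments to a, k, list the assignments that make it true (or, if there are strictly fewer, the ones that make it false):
is always true.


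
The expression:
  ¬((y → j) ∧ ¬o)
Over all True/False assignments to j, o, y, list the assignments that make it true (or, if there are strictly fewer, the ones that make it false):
is false only for:
  j=False, o=False, y=False;
  j=True, o=False, y=False;
  j=True, o=False, y=True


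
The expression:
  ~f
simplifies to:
~f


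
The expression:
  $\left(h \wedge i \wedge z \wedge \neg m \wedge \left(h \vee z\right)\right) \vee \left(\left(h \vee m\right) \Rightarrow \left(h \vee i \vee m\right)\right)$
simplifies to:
$\text{True}$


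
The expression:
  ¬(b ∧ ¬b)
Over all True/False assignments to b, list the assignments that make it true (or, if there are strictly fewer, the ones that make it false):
is always true.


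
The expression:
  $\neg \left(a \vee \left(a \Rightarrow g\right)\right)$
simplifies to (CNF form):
$\text{False}$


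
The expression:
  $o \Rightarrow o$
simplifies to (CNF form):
$\text{True}$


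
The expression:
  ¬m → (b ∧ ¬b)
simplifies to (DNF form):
m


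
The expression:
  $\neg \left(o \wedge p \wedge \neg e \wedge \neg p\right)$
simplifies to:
$\text{True}$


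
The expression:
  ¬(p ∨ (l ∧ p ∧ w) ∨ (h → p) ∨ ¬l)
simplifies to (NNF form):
h ∧ l ∧ ¬p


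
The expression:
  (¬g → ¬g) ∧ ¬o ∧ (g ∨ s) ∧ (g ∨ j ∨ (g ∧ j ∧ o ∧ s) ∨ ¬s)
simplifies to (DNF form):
(g ∧ ¬o) ∨ (j ∧ s ∧ ¬o)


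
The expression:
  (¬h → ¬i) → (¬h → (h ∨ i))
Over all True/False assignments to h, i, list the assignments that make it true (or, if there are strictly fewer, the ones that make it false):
is false only for:
  h=False, i=False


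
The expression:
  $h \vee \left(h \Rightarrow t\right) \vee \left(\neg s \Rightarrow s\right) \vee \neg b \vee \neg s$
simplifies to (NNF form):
$\text{True}$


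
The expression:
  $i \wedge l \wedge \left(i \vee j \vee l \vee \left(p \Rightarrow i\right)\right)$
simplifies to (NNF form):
$i \wedge l$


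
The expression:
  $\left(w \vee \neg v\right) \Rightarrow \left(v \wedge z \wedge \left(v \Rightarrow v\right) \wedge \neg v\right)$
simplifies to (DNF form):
$v \wedge \neg w$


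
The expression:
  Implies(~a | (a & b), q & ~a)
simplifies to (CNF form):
(a | q) & (~a | ~b)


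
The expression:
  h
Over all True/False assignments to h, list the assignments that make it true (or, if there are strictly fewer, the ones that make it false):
is true only for:
  h=True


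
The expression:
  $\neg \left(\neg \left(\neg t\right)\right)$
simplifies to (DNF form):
$\neg t$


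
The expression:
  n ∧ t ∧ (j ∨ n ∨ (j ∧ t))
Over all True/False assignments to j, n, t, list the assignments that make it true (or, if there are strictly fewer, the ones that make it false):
is true only for:
  j=False, n=True, t=True;
  j=True, n=True, t=True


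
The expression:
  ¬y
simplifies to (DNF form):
¬y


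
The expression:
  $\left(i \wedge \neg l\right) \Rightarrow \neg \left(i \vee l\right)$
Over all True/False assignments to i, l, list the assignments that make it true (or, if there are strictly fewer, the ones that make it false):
is false only for:
  i=True, l=False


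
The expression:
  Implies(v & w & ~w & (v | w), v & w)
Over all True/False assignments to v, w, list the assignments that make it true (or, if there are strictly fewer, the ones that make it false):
is always true.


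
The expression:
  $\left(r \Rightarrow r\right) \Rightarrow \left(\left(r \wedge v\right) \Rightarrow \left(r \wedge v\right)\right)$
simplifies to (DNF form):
$\text{True}$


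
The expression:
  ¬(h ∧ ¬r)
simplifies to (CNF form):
r ∨ ¬h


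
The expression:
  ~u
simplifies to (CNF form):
~u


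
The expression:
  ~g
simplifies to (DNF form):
~g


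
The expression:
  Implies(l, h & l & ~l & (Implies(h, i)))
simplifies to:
~l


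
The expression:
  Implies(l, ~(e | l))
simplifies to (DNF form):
~l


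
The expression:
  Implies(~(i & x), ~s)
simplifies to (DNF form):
~s | (i & x)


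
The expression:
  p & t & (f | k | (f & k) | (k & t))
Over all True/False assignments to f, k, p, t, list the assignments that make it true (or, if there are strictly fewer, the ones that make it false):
is true only for:
  f=False, k=True, p=True, t=True;
  f=True, k=False, p=True, t=True;
  f=True, k=True, p=True, t=True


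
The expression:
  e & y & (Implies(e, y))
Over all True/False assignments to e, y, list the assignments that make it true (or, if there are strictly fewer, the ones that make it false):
is true only for:
  e=True, y=True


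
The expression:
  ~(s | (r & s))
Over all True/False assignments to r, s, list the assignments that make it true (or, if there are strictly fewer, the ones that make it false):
is true only for:
  r=False, s=False;
  r=True, s=False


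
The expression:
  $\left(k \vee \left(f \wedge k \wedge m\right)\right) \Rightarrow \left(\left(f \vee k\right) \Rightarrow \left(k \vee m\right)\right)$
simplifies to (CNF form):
$\text{True}$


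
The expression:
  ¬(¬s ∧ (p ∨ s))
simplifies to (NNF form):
s ∨ ¬p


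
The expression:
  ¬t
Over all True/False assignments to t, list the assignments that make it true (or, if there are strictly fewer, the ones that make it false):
is true only for:
  t=False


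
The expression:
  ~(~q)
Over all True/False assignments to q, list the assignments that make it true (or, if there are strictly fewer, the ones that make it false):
is true only for:
  q=True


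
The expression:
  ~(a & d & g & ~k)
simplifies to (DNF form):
k | ~a | ~d | ~g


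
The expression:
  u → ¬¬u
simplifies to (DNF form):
True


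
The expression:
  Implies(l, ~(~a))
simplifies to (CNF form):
a | ~l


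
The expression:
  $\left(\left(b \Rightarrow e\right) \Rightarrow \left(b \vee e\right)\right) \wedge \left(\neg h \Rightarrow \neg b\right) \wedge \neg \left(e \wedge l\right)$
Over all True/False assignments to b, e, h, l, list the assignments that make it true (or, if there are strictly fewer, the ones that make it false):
is true only for:
  b=False, e=True, h=False, l=False;
  b=False, e=True, h=True, l=False;
  b=True, e=False, h=True, l=False;
  b=True, e=False, h=True, l=True;
  b=True, e=True, h=True, l=False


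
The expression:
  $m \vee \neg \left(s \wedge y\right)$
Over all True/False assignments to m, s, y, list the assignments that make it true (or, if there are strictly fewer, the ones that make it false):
is false only for:
  m=False, s=True, y=True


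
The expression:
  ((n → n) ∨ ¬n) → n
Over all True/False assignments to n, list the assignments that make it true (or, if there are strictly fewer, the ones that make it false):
is true only for:
  n=True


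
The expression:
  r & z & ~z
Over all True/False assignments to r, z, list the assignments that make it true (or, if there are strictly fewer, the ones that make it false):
is never true.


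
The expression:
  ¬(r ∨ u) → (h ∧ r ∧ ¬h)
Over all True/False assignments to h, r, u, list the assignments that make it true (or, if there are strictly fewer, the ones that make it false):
is false only for:
  h=False, r=False, u=False;
  h=True, r=False, u=False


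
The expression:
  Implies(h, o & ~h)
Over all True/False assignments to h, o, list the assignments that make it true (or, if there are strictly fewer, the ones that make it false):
is true only for:
  h=False, o=False;
  h=False, o=True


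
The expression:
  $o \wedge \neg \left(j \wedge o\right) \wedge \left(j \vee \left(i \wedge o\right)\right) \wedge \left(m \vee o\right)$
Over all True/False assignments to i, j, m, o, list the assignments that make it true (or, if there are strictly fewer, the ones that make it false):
is true only for:
  i=True, j=False, m=False, o=True;
  i=True, j=False, m=True, o=True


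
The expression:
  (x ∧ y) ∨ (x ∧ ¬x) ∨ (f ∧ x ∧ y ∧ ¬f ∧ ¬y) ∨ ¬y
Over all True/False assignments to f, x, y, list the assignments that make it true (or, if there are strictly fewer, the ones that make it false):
is false only for:
  f=False, x=False, y=True;
  f=True, x=False, y=True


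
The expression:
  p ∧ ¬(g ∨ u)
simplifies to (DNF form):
p ∧ ¬g ∧ ¬u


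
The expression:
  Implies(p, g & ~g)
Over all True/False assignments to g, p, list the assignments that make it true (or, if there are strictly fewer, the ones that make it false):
is true only for:
  g=False, p=False;
  g=True, p=False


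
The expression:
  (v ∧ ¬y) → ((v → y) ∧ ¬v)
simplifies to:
y ∨ ¬v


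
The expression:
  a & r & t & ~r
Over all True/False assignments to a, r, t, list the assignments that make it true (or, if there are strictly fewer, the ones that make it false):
is never true.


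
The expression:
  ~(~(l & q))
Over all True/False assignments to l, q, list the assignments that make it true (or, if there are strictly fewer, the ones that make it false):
is true only for:
  l=True, q=True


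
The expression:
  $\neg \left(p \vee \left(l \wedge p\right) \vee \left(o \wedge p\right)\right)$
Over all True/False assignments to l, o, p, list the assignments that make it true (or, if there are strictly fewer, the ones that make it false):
is true only for:
  l=False, o=False, p=False;
  l=False, o=True, p=False;
  l=True, o=False, p=False;
  l=True, o=True, p=False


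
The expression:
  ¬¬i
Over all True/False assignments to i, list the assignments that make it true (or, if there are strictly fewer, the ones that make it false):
is true only for:
  i=True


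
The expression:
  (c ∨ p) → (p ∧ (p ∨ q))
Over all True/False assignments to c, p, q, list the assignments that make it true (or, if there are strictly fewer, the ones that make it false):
is false only for:
  c=True, p=False, q=False;
  c=True, p=False, q=True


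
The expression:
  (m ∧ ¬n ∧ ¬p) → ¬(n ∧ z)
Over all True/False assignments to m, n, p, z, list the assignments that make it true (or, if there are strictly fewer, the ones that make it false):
is always true.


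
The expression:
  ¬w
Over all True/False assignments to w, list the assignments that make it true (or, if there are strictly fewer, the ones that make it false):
is true only for:
  w=False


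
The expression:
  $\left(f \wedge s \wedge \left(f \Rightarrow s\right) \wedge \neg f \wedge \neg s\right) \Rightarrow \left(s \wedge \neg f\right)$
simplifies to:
$\text{True}$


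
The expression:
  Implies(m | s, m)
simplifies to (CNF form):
m | ~s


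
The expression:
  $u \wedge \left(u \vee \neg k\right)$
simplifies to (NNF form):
$u$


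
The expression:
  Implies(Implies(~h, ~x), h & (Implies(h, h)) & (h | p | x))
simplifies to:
h | x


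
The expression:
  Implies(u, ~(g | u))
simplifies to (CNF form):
~u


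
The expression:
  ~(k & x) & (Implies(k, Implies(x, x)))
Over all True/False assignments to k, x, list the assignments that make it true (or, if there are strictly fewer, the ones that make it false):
is false only for:
  k=True, x=True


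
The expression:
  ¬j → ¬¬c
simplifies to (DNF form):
c ∨ j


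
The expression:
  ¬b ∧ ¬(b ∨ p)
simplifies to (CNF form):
¬b ∧ ¬p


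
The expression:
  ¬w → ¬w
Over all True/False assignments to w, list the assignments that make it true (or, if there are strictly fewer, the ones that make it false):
is always true.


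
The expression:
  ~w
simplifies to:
~w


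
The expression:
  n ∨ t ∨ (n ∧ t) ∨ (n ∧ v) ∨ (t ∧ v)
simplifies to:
n ∨ t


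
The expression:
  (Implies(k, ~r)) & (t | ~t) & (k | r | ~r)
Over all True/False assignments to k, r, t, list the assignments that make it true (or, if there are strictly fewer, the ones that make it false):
is false only for:
  k=True, r=True, t=False;
  k=True, r=True, t=True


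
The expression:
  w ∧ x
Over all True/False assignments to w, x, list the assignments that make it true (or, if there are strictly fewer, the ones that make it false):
is true only for:
  w=True, x=True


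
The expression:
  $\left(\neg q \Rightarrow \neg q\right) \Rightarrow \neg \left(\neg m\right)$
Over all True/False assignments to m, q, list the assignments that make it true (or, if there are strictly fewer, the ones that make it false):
is true only for:
  m=True, q=False;
  m=True, q=True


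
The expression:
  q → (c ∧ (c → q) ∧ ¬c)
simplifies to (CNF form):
¬q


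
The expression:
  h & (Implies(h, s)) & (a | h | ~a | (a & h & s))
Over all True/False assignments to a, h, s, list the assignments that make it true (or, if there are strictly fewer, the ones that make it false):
is true only for:
  a=False, h=True, s=True;
  a=True, h=True, s=True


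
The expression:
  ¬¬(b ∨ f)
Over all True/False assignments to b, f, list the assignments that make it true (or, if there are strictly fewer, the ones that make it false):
is false only for:
  b=False, f=False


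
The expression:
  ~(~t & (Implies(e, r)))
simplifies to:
t | (e & ~r)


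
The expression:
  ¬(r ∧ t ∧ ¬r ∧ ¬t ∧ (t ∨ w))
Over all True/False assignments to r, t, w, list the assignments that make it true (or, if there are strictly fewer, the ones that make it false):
is always true.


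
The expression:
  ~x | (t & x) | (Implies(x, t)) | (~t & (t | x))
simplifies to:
True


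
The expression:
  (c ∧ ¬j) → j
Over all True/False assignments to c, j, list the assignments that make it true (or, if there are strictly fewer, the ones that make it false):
is false only for:
  c=True, j=False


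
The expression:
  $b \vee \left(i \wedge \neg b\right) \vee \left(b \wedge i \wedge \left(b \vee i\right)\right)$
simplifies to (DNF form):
$b \vee i$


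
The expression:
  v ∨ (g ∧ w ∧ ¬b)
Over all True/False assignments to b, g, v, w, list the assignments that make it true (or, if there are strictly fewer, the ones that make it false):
is false only for:
  b=False, g=False, v=False, w=False;
  b=False, g=False, v=False, w=True;
  b=False, g=True, v=False, w=False;
  b=True, g=False, v=False, w=False;
  b=True, g=False, v=False, w=True;
  b=True, g=True, v=False, w=False;
  b=True, g=True, v=False, w=True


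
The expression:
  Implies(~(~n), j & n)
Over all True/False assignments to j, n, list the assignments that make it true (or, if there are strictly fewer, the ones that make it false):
is false only for:
  j=False, n=True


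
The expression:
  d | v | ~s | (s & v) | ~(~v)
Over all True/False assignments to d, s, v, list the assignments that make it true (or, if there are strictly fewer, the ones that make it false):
is false only for:
  d=False, s=True, v=False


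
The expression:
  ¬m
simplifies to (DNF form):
¬m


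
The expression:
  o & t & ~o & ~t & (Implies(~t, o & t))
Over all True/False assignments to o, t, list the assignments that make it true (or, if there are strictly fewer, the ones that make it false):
is never true.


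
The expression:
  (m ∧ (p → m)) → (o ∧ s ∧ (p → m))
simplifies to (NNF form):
(o ∧ s) ∨ ¬m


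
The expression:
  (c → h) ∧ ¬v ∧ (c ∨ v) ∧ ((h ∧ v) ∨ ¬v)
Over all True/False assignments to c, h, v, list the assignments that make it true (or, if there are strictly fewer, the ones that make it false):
is true only for:
  c=True, h=True, v=False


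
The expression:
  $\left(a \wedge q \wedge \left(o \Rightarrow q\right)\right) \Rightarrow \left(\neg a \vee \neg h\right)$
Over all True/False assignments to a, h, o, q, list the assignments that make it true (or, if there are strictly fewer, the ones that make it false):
is false only for:
  a=True, h=True, o=False, q=True;
  a=True, h=True, o=True, q=True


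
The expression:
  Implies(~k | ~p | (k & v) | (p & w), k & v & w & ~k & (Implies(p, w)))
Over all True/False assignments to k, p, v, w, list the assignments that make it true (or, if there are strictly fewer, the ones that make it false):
is true only for:
  k=True, p=True, v=False, w=False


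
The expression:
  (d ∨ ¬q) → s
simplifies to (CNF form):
(q ∨ s) ∧ (s ∨ ¬d)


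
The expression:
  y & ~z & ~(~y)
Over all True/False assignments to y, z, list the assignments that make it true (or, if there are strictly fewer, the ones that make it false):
is true only for:
  y=True, z=False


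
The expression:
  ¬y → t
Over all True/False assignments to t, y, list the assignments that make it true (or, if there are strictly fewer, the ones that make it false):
is false only for:
  t=False, y=False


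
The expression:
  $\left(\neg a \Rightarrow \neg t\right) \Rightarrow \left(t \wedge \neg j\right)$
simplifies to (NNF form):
$t \wedge \left(\neg a \vee \neg j\right)$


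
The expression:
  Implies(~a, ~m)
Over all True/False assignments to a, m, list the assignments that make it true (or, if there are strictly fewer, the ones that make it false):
is false only for:
  a=False, m=True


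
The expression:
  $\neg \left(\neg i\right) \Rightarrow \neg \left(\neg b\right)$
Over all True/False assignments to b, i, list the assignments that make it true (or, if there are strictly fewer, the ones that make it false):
is false only for:
  b=False, i=True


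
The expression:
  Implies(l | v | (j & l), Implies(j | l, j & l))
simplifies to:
(j | ~l) & (l | ~j | ~v)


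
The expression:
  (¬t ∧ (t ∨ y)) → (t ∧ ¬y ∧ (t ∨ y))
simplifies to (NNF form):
t ∨ ¬y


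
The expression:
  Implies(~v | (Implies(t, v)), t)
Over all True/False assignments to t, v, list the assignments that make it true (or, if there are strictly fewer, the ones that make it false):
is true only for:
  t=True, v=False;
  t=True, v=True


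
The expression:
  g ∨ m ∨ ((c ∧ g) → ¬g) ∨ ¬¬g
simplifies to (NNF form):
True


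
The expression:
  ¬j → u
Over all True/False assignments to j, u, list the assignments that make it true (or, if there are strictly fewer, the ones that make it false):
is false only for:
  j=False, u=False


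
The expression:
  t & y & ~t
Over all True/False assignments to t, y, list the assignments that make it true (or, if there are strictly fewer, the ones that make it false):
is never true.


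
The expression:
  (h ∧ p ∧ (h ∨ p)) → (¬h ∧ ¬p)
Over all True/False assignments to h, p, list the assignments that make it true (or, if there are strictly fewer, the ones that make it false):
is false only for:
  h=True, p=True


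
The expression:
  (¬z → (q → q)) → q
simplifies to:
q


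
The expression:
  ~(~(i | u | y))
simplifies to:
i | u | y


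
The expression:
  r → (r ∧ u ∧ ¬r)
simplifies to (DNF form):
¬r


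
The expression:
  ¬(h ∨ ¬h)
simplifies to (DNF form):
False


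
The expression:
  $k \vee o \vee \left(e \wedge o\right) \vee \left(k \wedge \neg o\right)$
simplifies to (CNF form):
$k \vee o$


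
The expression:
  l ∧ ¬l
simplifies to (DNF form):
False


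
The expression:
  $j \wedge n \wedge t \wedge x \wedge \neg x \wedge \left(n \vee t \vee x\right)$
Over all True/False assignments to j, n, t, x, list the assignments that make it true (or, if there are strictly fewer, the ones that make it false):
is never true.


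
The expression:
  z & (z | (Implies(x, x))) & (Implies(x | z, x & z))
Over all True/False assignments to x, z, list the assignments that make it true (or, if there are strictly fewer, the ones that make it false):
is true only for:
  x=True, z=True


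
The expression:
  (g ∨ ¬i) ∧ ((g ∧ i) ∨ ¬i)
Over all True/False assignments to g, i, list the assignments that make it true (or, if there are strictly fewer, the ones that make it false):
is false only for:
  g=False, i=True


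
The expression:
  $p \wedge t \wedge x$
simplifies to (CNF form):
$p \wedge t \wedge x$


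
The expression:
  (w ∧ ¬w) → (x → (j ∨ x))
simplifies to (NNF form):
True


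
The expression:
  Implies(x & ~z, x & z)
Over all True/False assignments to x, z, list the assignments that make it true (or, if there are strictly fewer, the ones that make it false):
is false only for:
  x=True, z=False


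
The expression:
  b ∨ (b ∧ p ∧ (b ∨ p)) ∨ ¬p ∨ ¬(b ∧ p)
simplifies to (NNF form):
True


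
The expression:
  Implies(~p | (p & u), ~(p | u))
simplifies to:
~u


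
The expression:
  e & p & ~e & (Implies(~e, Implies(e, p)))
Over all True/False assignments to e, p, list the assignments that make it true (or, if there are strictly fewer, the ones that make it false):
is never true.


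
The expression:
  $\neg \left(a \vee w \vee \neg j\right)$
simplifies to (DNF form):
$j \wedge \neg a \wedge \neg w$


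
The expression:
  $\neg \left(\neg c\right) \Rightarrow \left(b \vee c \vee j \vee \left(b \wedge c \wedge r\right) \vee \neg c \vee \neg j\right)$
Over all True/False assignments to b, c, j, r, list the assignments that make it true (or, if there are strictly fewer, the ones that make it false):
is always true.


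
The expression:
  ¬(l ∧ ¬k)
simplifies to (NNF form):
k ∨ ¬l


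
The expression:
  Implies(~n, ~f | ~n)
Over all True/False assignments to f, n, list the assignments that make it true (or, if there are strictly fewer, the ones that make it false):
is always true.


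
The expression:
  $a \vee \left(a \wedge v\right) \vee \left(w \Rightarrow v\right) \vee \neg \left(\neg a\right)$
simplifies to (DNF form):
$a \vee v \vee \neg w$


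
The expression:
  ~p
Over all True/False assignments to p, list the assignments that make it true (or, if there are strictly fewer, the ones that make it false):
is true only for:
  p=False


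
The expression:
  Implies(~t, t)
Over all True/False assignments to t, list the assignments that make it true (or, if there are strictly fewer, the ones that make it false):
is true only for:
  t=True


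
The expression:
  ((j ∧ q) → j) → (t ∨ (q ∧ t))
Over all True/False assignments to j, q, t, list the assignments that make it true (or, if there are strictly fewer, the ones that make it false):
is true only for:
  j=False, q=False, t=True;
  j=False, q=True, t=True;
  j=True, q=False, t=True;
  j=True, q=True, t=True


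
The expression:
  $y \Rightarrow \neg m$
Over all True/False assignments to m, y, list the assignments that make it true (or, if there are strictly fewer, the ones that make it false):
is false only for:
  m=True, y=True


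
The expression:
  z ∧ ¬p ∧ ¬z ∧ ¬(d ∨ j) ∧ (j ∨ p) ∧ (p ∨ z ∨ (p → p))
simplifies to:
False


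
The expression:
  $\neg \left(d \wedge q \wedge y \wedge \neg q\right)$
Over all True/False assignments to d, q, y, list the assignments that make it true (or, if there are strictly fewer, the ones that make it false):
is always true.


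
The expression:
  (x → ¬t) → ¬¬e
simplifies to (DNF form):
e ∨ (t ∧ x)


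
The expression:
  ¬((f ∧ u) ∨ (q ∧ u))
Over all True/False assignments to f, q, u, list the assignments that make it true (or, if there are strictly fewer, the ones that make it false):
is false only for:
  f=False, q=True, u=True;
  f=True, q=False, u=True;
  f=True, q=True, u=True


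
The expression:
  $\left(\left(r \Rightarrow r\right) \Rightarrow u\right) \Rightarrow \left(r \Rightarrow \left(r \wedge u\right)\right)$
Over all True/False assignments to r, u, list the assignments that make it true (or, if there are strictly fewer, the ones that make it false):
is always true.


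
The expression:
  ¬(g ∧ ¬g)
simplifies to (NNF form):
True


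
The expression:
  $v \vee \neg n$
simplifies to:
$v \vee \neg n$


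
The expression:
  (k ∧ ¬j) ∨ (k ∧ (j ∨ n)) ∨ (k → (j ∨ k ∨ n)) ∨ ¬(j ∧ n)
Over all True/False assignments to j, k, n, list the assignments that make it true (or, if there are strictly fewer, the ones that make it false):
is always true.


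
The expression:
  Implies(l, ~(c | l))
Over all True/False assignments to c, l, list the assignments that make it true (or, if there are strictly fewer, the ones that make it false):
is true only for:
  c=False, l=False;
  c=True, l=False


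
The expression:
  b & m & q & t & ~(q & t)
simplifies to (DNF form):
False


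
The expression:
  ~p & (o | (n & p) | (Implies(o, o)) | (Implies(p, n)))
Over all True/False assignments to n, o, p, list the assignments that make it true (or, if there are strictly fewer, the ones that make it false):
is true only for:
  n=False, o=False, p=False;
  n=False, o=True, p=False;
  n=True, o=False, p=False;
  n=True, o=True, p=False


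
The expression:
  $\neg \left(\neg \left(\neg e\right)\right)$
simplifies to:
$\neg e$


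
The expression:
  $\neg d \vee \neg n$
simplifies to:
$\neg d \vee \neg n$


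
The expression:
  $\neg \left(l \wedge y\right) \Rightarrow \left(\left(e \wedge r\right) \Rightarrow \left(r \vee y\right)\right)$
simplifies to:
$\text{True}$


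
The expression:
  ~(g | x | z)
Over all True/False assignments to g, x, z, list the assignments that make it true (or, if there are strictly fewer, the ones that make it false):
is true only for:
  g=False, x=False, z=False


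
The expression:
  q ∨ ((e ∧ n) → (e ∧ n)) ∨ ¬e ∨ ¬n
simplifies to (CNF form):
True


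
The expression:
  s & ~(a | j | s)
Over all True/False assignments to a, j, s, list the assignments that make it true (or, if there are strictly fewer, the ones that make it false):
is never true.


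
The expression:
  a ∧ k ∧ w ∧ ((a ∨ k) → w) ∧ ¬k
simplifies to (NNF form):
False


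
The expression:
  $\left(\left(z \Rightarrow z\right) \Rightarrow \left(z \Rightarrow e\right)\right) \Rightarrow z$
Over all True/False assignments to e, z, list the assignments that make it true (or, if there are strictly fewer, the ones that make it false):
is true only for:
  e=False, z=True;
  e=True, z=True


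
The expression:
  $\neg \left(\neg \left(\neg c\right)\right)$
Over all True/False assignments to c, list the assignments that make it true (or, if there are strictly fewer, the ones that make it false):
is true only for:
  c=False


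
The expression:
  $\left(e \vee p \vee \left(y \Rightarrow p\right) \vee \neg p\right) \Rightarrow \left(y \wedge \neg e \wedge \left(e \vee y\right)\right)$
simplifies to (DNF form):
$y \wedge \neg e$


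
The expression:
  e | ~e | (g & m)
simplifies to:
True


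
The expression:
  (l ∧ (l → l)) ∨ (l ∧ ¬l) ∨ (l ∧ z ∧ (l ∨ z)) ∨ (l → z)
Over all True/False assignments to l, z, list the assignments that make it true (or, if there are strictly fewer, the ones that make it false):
is always true.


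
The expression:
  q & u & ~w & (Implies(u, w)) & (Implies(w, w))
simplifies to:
False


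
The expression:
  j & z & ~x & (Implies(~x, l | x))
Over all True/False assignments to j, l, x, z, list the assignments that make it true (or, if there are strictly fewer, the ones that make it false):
is true only for:
  j=True, l=True, x=False, z=True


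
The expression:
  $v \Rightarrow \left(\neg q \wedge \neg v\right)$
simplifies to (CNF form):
$\neg v$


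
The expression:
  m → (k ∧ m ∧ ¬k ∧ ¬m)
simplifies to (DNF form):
¬m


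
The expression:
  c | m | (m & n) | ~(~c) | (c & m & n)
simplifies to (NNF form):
c | m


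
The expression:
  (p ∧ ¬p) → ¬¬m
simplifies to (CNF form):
True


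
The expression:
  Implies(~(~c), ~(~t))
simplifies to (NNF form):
t | ~c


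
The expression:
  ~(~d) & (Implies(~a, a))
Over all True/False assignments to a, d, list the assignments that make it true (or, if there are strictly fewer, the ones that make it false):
is true only for:
  a=True, d=True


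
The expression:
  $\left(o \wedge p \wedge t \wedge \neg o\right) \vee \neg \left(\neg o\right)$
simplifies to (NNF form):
$o$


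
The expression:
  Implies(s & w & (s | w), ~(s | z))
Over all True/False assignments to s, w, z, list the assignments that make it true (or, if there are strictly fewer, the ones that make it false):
is false only for:
  s=True, w=True, z=False;
  s=True, w=True, z=True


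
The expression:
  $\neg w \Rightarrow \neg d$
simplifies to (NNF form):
$w \vee \neg d$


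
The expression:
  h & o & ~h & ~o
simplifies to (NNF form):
False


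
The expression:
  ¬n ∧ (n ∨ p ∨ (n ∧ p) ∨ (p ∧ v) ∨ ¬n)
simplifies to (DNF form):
¬n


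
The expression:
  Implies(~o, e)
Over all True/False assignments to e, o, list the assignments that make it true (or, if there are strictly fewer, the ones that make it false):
is false only for:
  e=False, o=False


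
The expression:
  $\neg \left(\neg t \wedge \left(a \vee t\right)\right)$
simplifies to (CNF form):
$t \vee \neg a$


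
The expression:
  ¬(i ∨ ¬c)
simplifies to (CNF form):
c ∧ ¬i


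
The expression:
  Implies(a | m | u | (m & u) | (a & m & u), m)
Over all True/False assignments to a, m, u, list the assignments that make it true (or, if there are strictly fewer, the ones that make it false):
is false only for:
  a=False, m=False, u=True;
  a=True, m=False, u=False;
  a=True, m=False, u=True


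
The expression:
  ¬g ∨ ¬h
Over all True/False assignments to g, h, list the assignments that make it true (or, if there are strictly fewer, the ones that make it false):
is false only for:
  g=True, h=True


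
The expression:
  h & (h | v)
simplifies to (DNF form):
h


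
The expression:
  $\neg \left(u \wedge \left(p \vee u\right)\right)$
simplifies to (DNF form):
$\neg u$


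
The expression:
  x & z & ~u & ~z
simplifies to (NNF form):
False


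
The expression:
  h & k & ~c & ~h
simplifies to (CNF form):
False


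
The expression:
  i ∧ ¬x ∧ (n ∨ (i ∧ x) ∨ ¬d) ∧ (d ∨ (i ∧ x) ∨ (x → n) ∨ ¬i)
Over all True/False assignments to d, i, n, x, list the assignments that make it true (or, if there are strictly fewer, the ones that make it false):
is true only for:
  d=False, i=True, n=False, x=False;
  d=False, i=True, n=True, x=False;
  d=True, i=True, n=True, x=False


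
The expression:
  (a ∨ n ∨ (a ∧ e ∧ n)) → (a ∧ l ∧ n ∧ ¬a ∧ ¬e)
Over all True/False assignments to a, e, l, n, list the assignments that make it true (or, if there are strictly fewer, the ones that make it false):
is true only for:
  a=False, e=False, l=False, n=False;
  a=False, e=False, l=True, n=False;
  a=False, e=True, l=False, n=False;
  a=False, e=True, l=True, n=False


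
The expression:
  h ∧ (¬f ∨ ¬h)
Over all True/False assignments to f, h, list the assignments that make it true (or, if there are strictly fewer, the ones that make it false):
is true only for:
  f=False, h=True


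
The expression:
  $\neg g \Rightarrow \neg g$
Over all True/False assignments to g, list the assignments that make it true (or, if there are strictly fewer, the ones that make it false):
is always true.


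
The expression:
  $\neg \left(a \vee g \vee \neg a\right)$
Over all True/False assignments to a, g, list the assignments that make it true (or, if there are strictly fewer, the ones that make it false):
is never true.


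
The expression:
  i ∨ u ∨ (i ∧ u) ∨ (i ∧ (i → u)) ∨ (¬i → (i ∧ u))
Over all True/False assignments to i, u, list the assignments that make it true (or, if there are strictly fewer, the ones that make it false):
is false only for:
  i=False, u=False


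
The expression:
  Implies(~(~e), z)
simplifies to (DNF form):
z | ~e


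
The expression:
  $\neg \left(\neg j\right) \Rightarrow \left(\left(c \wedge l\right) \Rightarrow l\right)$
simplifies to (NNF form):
$\text{True}$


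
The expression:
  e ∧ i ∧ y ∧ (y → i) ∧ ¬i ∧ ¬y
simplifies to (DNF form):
False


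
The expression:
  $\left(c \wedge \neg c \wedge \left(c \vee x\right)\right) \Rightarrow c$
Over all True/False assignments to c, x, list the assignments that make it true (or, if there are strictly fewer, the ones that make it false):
is always true.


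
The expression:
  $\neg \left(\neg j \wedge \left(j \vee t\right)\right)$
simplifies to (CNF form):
$j \vee \neg t$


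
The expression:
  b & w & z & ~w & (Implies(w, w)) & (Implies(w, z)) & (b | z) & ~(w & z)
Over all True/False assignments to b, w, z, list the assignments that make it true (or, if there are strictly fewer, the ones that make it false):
is never true.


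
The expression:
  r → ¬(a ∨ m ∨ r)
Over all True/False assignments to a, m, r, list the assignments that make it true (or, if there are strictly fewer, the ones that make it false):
is true only for:
  a=False, m=False, r=False;
  a=False, m=True, r=False;
  a=True, m=False, r=False;
  a=True, m=True, r=False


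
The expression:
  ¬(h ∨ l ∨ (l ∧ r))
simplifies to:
¬h ∧ ¬l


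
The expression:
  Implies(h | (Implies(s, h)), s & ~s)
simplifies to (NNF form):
s & ~h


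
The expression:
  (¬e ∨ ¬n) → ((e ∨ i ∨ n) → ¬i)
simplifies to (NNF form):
(e ∧ n) ∨ ¬i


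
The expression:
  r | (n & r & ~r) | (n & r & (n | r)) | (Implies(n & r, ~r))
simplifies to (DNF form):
True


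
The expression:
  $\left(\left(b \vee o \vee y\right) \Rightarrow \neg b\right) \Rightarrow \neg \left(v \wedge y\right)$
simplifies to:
$b \vee \neg v \vee \neg y$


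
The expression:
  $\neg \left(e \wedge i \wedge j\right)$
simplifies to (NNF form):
$\neg e \vee \neg i \vee \neg j$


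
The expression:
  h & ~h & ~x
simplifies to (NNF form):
False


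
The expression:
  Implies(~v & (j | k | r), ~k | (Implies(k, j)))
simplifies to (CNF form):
j | v | ~k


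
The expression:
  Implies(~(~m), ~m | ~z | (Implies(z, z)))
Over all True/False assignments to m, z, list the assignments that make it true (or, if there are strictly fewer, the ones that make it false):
is always true.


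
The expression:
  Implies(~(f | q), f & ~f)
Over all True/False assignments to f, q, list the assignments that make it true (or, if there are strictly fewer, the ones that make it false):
is false only for:
  f=False, q=False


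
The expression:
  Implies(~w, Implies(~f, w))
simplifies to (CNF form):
f | w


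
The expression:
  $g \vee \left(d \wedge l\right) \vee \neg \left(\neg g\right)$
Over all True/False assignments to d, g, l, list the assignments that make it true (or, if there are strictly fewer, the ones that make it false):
is false only for:
  d=False, g=False, l=False;
  d=False, g=False, l=True;
  d=True, g=False, l=False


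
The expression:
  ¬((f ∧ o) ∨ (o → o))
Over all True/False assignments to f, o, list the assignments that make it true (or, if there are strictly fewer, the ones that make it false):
is never true.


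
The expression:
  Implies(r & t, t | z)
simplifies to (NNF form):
True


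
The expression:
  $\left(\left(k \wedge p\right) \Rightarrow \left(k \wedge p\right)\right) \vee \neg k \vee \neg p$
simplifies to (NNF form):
$\text{True}$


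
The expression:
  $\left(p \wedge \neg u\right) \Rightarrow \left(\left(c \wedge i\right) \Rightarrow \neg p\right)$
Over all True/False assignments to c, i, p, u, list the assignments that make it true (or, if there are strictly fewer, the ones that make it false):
is false only for:
  c=True, i=True, p=True, u=False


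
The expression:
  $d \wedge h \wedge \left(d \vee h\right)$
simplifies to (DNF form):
$d \wedge h$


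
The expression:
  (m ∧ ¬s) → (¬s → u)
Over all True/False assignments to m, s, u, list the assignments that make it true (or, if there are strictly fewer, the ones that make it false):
is false only for:
  m=True, s=False, u=False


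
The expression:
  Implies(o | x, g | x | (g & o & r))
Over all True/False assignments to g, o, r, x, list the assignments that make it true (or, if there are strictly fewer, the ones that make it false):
is false only for:
  g=False, o=True, r=False, x=False;
  g=False, o=True, r=True, x=False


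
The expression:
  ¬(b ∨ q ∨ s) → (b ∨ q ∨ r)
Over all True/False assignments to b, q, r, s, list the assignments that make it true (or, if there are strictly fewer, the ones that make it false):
is false only for:
  b=False, q=False, r=False, s=False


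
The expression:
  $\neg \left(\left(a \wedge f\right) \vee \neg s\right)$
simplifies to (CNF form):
$s \wedge \left(\neg a \vee \neg f\right)$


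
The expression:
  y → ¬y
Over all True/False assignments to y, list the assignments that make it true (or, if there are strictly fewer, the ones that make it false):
is true only for:
  y=False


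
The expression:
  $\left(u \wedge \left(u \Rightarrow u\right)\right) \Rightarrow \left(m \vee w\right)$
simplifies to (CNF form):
$m \vee w \vee \neg u$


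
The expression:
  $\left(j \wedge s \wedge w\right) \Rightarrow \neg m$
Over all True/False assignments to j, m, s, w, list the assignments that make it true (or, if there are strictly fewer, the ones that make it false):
is false only for:
  j=True, m=True, s=True, w=True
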